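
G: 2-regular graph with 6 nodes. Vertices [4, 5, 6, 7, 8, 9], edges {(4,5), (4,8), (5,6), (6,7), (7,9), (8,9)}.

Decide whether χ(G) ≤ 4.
Yes, G is 4-colorable

A valid 4-coloring: color 1: [4, 6, 9]; color 2: [5, 7, 8].
(χ(G) = 2 ≤ 4.)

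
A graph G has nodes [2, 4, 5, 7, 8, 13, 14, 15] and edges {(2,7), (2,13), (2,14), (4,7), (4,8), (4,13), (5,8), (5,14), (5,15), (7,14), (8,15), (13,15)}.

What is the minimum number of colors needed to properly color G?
χ(G) = 3

Clique number ω(G) = 3 (lower bound: χ ≥ ω).
The clique on [2, 7, 14] has size 3, forcing χ ≥ 3, and the coloring below uses 3 colors, so χ(G) = 3.
A valid 3-coloring: color 1: [2, 4, 5]; color 2: [14, 15]; color 3: [7, 8, 13].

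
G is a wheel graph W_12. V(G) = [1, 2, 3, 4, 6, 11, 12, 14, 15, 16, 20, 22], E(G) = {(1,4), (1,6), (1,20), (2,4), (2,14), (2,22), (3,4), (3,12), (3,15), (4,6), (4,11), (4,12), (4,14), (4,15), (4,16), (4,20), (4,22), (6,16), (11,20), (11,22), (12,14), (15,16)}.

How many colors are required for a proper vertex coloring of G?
χ(G) = 4

Clique number ω(G) = 3 (lower bound: χ ≥ ω).
Odd cycle [22, 2, 14, 12, 3, 15, 16, 6, 1, 20, 11] needs 3 colors (χ ≥ 3).
Vertex 4 is adjacent to every vertex of [1, 2, 3, 6, 11, 12, 14, 15, 16, 20, 22], which already need 3 colors among themselves, so 4 needs a new color (χ ≥ 4).
The coloring below uses 4 colors, so χ(G) = 4.
A valid 4-coloring: color 1: [4]; color 2: [3, 14, 16, 20, 22]; color 3: [2, 6, 11, 12, 15]; color 4: [1].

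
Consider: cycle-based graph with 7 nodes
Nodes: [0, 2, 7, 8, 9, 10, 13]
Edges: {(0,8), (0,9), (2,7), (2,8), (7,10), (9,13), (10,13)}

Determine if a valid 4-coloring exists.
Yes, G is 4-colorable

A valid 4-coloring: color 1: [0, 2, 13]; color 2: [8, 9, 10]; color 3: [7].
(χ(G) = 3 ≤ 4.)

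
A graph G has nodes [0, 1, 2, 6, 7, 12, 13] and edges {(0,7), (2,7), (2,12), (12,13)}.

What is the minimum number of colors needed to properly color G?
χ(G) = 2

Clique number ω(G) = 2 (lower bound: χ ≥ ω).
The graph is bipartite (no odd cycle), so 2 colors suffice: χ(G) = 2.
A valid 2-coloring: color 1: [0, 1, 2, 6, 13]; color 2: [7, 12].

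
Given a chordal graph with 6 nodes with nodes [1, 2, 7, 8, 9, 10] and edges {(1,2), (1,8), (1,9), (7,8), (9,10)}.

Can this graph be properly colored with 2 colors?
A valid 2-coloring: color 1: [1, 7, 10]; color 2: [2, 8, 9].
(χ(G) = 2 ≤ 2.)

Yes, G is 2-colorable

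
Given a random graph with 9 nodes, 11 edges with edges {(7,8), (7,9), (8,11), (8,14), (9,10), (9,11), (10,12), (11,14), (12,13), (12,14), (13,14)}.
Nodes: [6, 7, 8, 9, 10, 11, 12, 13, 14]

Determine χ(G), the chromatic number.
Clique number ω(G) = 3 (lower bound: χ ≥ ω).
The clique on [8, 11, 14] has size 3, forcing χ ≥ 3, and the coloring below uses 3 colors, so χ(G) = 3.
A valid 3-coloring: color 1: [6, 9, 14]; color 2: [7, 11, 12]; color 3: [8, 10, 13].

χ(G) = 3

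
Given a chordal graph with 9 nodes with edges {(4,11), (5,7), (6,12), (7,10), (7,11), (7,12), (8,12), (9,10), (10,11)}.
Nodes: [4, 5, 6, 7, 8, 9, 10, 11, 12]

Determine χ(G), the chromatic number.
χ(G) = 3

Clique number ω(G) = 3 (lower bound: χ ≥ ω).
The clique on [7, 10, 11] has size 3, forcing χ ≥ 3, and the coloring below uses 3 colors, so χ(G) = 3.
A valid 3-coloring: color 1: [4, 6, 7, 8, 9]; color 2: [5, 11, 12]; color 3: [10].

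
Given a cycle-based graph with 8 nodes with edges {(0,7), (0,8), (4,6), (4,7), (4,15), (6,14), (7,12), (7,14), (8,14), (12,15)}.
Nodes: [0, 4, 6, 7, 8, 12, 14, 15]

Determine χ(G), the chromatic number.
χ(G) = 2

Clique number ω(G) = 2 (lower bound: χ ≥ ω).
The graph is bipartite (no odd cycle), so 2 colors suffice: χ(G) = 2.
A valid 2-coloring: color 1: [6, 7, 8, 15]; color 2: [0, 4, 12, 14].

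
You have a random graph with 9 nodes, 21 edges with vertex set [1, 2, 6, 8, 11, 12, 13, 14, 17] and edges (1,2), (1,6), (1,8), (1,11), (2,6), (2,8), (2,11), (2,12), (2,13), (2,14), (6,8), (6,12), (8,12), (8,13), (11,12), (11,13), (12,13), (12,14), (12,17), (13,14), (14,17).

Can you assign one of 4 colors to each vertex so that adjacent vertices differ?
A valid 4-coloring: color 1: [1, 12]; color 2: [2, 17]; color 3: [8, 11, 14]; color 4: [6, 13].
(χ(G) = 4 ≤ 4.)

Yes, G is 4-colorable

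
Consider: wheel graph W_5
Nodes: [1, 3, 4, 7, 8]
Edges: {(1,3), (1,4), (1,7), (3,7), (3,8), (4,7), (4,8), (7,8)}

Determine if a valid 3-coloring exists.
Yes, G is 3-colorable

A valid 3-coloring: color 1: [7]; color 2: [1, 8]; color 3: [3, 4].
(χ(G) = 3 ≤ 3.)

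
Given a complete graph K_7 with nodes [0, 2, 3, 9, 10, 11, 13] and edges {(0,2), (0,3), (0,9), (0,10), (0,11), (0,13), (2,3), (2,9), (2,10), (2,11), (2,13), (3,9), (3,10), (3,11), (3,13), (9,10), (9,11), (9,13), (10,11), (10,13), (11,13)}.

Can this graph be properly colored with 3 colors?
No, G is not 3-colorable

The clique on vertices [0, 2, 3, 9, 10, 11, 13] has size 7 > 3, so it alone needs 7 colors.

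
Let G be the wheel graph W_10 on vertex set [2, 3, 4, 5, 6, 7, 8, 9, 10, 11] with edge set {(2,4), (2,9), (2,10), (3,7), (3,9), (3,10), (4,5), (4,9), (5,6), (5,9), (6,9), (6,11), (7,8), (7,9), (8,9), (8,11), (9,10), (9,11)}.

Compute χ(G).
χ(G) = 4

Clique number ω(G) = 3 (lower bound: χ ≥ ω).
Odd cycle [2, 4, 5, 6, 11, 8, 7, 3, 10] needs 3 colors (χ ≥ 3).
Vertex 9 is adjacent to every vertex of [2, 3, 4, 5, 6, 7, 8, 10, 11], which already need 3 colors among themselves, so 9 needs a new color (χ ≥ 4).
The coloring below uses 4 colors, so χ(G) = 4.
A valid 4-coloring: color 1: [9]; color 2: [2, 3, 5, 11]; color 3: [4, 6, 8, 10]; color 4: [7].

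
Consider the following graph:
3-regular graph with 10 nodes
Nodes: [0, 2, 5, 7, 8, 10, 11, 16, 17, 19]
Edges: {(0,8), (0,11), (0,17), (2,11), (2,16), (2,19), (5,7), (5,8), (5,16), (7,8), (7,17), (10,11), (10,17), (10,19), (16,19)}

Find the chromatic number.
Clique number ω(G) = 3 (lower bound: χ ≥ ω).
The clique on [2, 16, 19] has size 3, forcing χ ≥ 3, and the coloring below uses 3 colors, so χ(G) = 3.
A valid 3-coloring: color 1: [0, 2, 5, 10]; color 2: [7, 11, 19]; color 3: [8, 16, 17].

χ(G) = 3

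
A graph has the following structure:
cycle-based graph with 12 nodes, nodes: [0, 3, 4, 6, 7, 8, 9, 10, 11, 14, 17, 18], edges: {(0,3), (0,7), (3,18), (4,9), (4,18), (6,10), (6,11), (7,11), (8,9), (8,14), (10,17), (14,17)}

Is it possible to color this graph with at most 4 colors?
A valid 4-coloring: color 1: [3, 4, 6, 7, 8, 17]; color 2: [0, 9, 10, 11, 14, 18].
(χ(G) = 2 ≤ 4.)

Yes, G is 4-colorable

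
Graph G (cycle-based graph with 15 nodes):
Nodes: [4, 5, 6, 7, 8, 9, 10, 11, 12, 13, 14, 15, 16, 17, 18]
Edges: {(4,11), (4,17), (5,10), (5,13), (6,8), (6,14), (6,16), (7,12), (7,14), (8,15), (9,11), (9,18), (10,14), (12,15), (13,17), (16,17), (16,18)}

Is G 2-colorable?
No, G is not 2-colorable

Odd cycle [14, 10, 5, 13, 17, 16, 6] needs 3 colors (χ ≥ 3).
Hence χ(G) ≥ 3 > 2, so no proper 2-coloring exists.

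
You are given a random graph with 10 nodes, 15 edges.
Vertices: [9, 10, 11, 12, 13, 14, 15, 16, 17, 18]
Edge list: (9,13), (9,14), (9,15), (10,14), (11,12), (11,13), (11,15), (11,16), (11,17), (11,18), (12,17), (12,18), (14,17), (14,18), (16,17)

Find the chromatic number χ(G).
χ(G) = 3

Clique number ω(G) = 3 (lower bound: χ ≥ ω).
The clique on [11, 16, 17] has size 3, forcing χ ≥ 3, and the coloring below uses 3 colors, so χ(G) = 3.
A valid 3-coloring: color 1: [11, 14]; color 2: [9, 10, 17, 18]; color 3: [12, 13, 15, 16].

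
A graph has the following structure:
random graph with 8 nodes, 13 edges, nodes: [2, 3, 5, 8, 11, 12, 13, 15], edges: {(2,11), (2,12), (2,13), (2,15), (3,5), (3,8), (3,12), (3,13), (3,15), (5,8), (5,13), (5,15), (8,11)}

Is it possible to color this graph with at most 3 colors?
A valid 3-coloring: color 1: [2, 3]; color 2: [5, 11, 12]; color 3: [8, 13, 15].
(χ(G) = 3 ≤ 3.)

Yes, G is 3-colorable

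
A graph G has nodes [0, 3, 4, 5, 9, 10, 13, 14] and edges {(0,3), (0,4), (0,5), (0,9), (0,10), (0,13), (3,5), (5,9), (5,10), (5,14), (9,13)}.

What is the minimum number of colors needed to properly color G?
Clique number ω(G) = 3 (lower bound: χ ≥ ω).
The clique on [0, 9, 13] has size 3, forcing χ ≥ 3, and the coloring below uses 3 colors, so χ(G) = 3.
A valid 3-coloring: color 1: [0, 14]; color 2: [4, 5, 13]; color 3: [3, 9, 10].

χ(G) = 3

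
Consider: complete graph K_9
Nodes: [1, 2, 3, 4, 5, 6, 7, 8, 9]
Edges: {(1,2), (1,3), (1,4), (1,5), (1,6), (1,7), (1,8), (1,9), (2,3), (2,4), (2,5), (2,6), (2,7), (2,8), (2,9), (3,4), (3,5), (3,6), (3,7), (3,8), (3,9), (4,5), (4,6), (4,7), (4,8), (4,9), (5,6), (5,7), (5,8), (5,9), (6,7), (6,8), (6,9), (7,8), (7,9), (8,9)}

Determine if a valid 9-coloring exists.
Yes, G is 9-colorable

A valid 9-coloring: color 1: [5]; color 2: [7]; color 3: [8]; color 4: [1]; color 5: [2]; color 6: [9]; color 7: [3]; color 8: [6]; color 9: [4].
(χ(G) = 9 ≤ 9.)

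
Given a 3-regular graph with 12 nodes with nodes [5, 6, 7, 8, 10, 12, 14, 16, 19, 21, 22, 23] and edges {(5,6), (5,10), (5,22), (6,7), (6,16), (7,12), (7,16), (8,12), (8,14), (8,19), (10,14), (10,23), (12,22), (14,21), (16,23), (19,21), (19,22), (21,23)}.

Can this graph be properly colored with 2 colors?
No, G is not 2-colorable

The clique on vertices [6, 7, 16] has size 3 > 2, so it alone needs 3 colors.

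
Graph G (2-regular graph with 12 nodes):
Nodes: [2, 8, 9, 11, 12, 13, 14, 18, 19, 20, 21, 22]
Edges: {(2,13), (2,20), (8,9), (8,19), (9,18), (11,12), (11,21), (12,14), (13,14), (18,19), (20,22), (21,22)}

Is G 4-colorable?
Yes, G is 4-colorable

A valid 4-coloring: color 1: [2, 9, 11, 14, 19, 22]; color 2: [8, 12, 13, 18, 20, 21].
(χ(G) = 2 ≤ 4.)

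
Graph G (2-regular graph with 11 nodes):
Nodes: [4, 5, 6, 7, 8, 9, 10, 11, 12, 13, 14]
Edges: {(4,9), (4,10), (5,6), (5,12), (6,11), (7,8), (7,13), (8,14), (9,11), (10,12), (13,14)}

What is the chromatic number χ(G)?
χ(G) = 3

Clique number ω(G) = 2 (lower bound: χ ≥ ω).
Odd cycle [6, 5, 12, 10, 4, 9, 11] needs 3 colors (χ ≥ 3).
The coloring below uses 3 colors, so χ(G) = 3.
A valid 3-coloring: color 1: [5, 8, 9, 10, 13]; color 2: [4, 6, 7, 12, 14]; color 3: [11].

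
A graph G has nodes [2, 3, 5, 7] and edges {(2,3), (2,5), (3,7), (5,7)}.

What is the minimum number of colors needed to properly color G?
Clique number ω(G) = 2 (lower bound: χ ≥ ω).
The graph is bipartite (no odd cycle), so 2 colors suffice: χ(G) = 2.
A valid 2-coloring: color 1: [2, 7]; color 2: [3, 5].

χ(G) = 2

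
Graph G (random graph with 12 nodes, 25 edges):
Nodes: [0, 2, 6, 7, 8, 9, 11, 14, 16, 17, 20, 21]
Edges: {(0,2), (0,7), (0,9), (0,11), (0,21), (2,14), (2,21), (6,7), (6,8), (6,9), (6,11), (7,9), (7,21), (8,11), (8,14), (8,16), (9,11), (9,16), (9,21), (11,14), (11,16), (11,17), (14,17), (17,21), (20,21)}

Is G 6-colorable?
Yes, G is 6-colorable

A valid 6-coloring: color 1: [11, 21]; color 2: [2, 8, 9, 17, 20]; color 3: [0, 6, 14, 16]; color 4: [7].
(χ(G) = 4 ≤ 6.)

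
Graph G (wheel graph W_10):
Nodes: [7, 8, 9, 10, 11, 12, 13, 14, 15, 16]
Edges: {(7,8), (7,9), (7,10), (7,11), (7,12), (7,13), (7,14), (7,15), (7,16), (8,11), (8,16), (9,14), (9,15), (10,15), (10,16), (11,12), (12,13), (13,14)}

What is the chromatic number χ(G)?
χ(G) = 4

Clique number ω(G) = 3 (lower bound: χ ≥ ω).
Odd cycle [12, 11, 8, 16, 10, 15, 9, 14, 13] needs 3 colors (χ ≥ 3).
Vertex 7 is adjacent to every vertex of [8, 9, 10, 11, 12, 13, 14, 15, 16], which already need 3 colors among themselves, so 7 needs a new color (χ ≥ 4).
The coloring below uses 4 colors, so χ(G) = 4.
A valid 4-coloring: color 1: [7]; color 2: [8, 10, 12, 14]; color 3: [11, 13, 15, 16]; color 4: [9].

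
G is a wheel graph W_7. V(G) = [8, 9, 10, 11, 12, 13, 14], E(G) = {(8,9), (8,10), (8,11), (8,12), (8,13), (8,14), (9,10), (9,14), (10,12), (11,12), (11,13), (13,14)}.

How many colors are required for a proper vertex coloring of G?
χ(G) = 3

Clique number ω(G) = 3 (lower bound: χ ≥ ω).
The clique on [8, 9, 10] has size 3, forcing χ ≥ 3, and the coloring below uses 3 colors, so χ(G) = 3.
A valid 3-coloring: color 1: [8]; color 2: [10, 11, 14]; color 3: [9, 12, 13].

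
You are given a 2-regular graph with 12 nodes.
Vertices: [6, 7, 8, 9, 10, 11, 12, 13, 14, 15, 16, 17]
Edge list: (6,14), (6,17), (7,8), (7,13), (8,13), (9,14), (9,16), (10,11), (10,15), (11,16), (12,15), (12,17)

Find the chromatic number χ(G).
Clique number ω(G) = 3 (lower bound: χ ≥ ω).
The clique on [7, 8, 13] has size 3, forcing χ ≥ 3, and the coloring below uses 3 colors, so χ(G) = 3.
A valid 3-coloring: color 1: [6, 7, 9, 10, 12]; color 2: [8, 11, 14, 15, 17]; color 3: [13, 16].

χ(G) = 3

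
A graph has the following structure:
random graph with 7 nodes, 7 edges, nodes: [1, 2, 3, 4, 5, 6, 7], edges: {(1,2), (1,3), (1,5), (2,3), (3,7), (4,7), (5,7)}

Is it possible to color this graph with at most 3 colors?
A valid 3-coloring: color 1: [1, 6, 7]; color 2: [3, 4, 5]; color 3: [2].
(χ(G) = 3 ≤ 3.)

Yes, G is 3-colorable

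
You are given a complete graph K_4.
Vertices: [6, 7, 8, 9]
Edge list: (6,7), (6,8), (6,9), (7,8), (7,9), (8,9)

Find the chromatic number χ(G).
Clique number ω(G) = 4 (lower bound: χ ≥ ω).
The clique on [6, 7, 8, 9] has size 4, forcing χ ≥ 4, and the coloring below uses 4 colors, so χ(G) = 4.
A valid 4-coloring: color 1: [7]; color 2: [9]; color 3: [6]; color 4: [8].

χ(G) = 4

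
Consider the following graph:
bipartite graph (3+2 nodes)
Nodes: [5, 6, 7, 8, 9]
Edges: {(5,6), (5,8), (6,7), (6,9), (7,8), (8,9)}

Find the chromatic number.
χ(G) = 2

Clique number ω(G) = 2 (lower bound: χ ≥ ω).
The graph is bipartite (no odd cycle), so 2 colors suffice: χ(G) = 2.
A valid 2-coloring: color 1: [6, 8]; color 2: [5, 7, 9].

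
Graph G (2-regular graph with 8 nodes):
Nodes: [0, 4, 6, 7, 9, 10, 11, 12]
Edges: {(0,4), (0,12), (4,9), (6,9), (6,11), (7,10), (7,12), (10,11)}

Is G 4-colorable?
A valid 4-coloring: color 1: [4, 6, 10, 12]; color 2: [0, 7, 9, 11].
(χ(G) = 2 ≤ 4.)

Yes, G is 4-colorable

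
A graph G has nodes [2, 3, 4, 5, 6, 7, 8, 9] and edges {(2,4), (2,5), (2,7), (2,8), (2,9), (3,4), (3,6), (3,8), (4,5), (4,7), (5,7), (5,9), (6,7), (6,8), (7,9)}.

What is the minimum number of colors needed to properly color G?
χ(G) = 4

Clique number ω(G) = 4 (lower bound: χ ≥ ω).
The clique on [2, 5, 7, 9] has size 4, forcing χ ≥ 4, and the coloring below uses 4 colors, so χ(G) = 4.
A valid 4-coloring: color 1: [3, 7]; color 2: [2, 6]; color 3: [4, 8, 9]; color 4: [5].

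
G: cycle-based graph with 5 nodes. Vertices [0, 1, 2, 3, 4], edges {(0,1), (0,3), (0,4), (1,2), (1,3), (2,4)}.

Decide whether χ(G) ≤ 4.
A valid 4-coloring: color 1: [0, 2]; color 2: [1, 4]; color 3: [3].
(χ(G) = 3 ≤ 4.)

Yes, G is 4-colorable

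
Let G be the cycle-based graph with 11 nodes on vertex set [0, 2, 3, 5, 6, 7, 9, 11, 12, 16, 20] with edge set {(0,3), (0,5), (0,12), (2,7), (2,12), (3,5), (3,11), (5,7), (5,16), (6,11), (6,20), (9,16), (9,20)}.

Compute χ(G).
Clique number ω(G) = 3 (lower bound: χ ≥ ω).
The clique on [0, 3, 5] has size 3, forcing χ ≥ 3, and the coloring below uses 3 colors, so χ(G) = 3.
A valid 3-coloring: color 1: [5, 11, 12, 20]; color 2: [0, 2, 6, 9]; color 3: [3, 7, 16].

χ(G) = 3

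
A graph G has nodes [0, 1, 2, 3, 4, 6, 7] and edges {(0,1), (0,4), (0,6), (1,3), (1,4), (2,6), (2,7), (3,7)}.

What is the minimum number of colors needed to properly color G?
Clique number ω(G) = 3 (lower bound: χ ≥ ω).
The clique on [0, 1, 4] has size 3, forcing χ ≥ 3, and the coloring below uses 3 colors, so χ(G) = 3.
A valid 3-coloring: color 1: [1, 6, 7]; color 2: [0, 2, 3]; color 3: [4].

χ(G) = 3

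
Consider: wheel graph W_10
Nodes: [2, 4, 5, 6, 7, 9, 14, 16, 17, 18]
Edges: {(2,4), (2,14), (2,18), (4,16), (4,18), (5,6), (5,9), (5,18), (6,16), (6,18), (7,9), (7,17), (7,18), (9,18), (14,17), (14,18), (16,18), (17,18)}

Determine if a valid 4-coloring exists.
A valid 4-coloring: color 1: [18]; color 2: [2, 5, 16, 17]; color 3: [4, 6, 7, 14]; color 4: [9].
(χ(G) = 4 ≤ 4.)

Yes, G is 4-colorable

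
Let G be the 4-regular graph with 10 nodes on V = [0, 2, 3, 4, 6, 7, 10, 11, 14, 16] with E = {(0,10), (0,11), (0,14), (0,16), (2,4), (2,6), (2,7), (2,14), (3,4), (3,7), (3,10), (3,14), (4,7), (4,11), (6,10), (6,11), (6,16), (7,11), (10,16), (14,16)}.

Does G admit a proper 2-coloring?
The clique on vertices [0, 10, 16] has size 3 > 2, so it alone needs 3 colors.

No, G is not 2-colorable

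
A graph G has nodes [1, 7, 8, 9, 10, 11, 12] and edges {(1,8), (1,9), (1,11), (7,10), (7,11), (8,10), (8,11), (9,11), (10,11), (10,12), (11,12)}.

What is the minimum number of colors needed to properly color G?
χ(G) = 3

Clique number ω(G) = 3 (lower bound: χ ≥ ω).
The clique on [1, 8, 11] has size 3, forcing χ ≥ 3, and the coloring below uses 3 colors, so χ(G) = 3.
A valid 3-coloring: color 1: [11]; color 2: [1, 10]; color 3: [7, 8, 9, 12].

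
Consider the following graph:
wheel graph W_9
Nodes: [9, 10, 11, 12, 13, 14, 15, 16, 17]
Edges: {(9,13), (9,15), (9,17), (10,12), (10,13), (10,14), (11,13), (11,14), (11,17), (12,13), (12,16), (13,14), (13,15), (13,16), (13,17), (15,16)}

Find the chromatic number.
χ(G) = 3

Clique number ω(G) = 3 (lower bound: χ ≥ ω).
The clique on [9, 13, 17] has size 3, forcing χ ≥ 3, and the coloring below uses 3 colors, so χ(G) = 3.
A valid 3-coloring: color 1: [13]; color 2: [12, 14, 15, 17]; color 3: [9, 10, 11, 16].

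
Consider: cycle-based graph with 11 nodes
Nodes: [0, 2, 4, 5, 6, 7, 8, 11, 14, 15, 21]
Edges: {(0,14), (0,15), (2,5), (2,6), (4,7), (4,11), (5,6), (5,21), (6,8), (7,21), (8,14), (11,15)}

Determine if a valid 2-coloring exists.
No, G is not 2-colorable

The clique on vertices [2, 5, 6] has size 3 > 2, so it alone needs 3 colors.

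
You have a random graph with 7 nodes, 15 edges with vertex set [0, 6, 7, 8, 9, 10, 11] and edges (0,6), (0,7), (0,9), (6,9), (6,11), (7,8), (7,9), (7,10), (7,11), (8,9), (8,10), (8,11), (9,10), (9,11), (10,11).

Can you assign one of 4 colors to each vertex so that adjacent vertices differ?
The clique on vertices [7, 8, 9, 10, 11] has size 5 > 4, so it alone needs 5 colors.

No, G is not 4-colorable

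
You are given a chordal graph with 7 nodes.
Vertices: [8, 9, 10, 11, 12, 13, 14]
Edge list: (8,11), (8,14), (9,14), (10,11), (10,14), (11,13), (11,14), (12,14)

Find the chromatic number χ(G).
χ(G) = 3

Clique number ω(G) = 3 (lower bound: χ ≥ ω).
The clique on [8, 11, 14] has size 3, forcing χ ≥ 3, and the coloring below uses 3 colors, so χ(G) = 3.
A valid 3-coloring: color 1: [13, 14]; color 2: [9, 11, 12]; color 3: [8, 10].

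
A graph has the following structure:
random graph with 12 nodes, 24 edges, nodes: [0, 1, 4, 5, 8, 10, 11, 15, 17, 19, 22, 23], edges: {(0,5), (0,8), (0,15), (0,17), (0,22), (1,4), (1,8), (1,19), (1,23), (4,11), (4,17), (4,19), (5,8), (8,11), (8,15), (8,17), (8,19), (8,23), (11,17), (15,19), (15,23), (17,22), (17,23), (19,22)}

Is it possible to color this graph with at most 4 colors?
A valid 4-coloring: color 1: [4, 8, 10, 22]; color 2: [1, 5, 15, 17]; color 3: [0, 11, 19, 23].
(χ(G) = 3 ≤ 4.)

Yes, G is 4-colorable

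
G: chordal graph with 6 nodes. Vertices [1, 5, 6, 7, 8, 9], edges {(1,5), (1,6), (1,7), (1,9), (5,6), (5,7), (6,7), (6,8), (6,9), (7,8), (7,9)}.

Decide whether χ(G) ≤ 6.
Yes, G is 6-colorable

A valid 6-coloring: color 1: [6]; color 2: [7]; color 3: [1, 8]; color 4: [5, 9].
(χ(G) = 4 ≤ 6.)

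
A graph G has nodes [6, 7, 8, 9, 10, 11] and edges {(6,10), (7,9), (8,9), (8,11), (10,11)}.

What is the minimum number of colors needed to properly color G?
χ(G) = 2

Clique number ω(G) = 2 (lower bound: χ ≥ ω).
The graph is bipartite (no odd cycle), so 2 colors suffice: χ(G) = 2.
A valid 2-coloring: color 1: [7, 8, 10]; color 2: [6, 9, 11].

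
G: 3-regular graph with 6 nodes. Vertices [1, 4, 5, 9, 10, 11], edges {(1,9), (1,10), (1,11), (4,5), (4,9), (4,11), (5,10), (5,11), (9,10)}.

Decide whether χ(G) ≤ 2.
The clique on vertices [1, 9, 10] has size 3 > 2, so it alone needs 3 colors.

No, G is not 2-colorable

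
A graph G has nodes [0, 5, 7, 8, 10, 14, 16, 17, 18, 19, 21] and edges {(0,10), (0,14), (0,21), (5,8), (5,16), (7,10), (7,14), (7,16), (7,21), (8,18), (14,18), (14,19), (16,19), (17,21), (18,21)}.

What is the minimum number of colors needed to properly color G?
χ(G) = 2

Clique number ω(G) = 2 (lower bound: χ ≥ ω).
The graph is bipartite (no odd cycle), so 2 colors suffice: χ(G) = 2.
A valid 2-coloring: color 1: [8, 10, 14, 16, 21]; color 2: [0, 5, 7, 17, 18, 19].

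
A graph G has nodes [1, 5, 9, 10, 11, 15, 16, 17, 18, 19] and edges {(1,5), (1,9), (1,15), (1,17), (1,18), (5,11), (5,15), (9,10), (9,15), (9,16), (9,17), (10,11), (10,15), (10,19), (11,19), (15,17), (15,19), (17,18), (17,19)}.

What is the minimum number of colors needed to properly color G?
Clique number ω(G) = 4 (lower bound: χ ≥ ω).
The clique on [1, 9, 15, 17] has size 4, forcing χ ≥ 4, and the coloring below uses 4 colors, so χ(G) = 4.
A valid 4-coloring: color 1: [11, 15, 16, 18]; color 2: [1, 19]; color 3: [5, 9]; color 4: [10, 17].

χ(G) = 4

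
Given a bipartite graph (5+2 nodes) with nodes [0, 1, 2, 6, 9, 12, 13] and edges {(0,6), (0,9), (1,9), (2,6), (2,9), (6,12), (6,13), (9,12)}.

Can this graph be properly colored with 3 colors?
Yes, G is 3-colorable

A valid 3-coloring: color 1: [6, 9]; color 2: [0, 1, 2, 12, 13].
(χ(G) = 2 ≤ 3.)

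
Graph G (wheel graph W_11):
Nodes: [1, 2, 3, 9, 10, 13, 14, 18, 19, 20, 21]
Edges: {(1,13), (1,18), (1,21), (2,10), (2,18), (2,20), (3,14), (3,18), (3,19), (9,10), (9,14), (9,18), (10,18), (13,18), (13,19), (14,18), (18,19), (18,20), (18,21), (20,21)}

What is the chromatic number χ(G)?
χ(G) = 3

Clique number ω(G) = 3 (lower bound: χ ≥ ω).
The clique on [1, 18, 21] has size 3, forcing χ ≥ 3, and the coloring below uses 3 colors, so χ(G) = 3.
A valid 3-coloring: color 1: [18]; color 2: [1, 10, 14, 19, 20]; color 3: [2, 3, 9, 13, 21].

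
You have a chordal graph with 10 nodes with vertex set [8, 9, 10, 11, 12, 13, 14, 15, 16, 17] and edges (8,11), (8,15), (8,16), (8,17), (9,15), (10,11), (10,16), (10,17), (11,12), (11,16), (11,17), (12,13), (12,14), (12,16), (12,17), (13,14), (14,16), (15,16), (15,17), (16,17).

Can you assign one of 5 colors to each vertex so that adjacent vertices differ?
Yes, G is 5-colorable

A valid 5-coloring: color 1: [9, 13, 16]; color 2: [14, 17]; color 3: [11, 15]; color 4: [8, 10, 12].
(χ(G) = 4 ≤ 5.)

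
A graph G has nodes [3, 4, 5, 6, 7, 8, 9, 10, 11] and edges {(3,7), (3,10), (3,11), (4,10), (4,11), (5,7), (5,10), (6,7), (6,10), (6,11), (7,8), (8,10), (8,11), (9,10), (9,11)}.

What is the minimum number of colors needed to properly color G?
χ(G) = 2

Clique number ω(G) = 2 (lower bound: χ ≥ ω).
The graph is bipartite (no odd cycle), so 2 colors suffice: χ(G) = 2.
A valid 2-coloring: color 1: [7, 10, 11]; color 2: [3, 4, 5, 6, 8, 9].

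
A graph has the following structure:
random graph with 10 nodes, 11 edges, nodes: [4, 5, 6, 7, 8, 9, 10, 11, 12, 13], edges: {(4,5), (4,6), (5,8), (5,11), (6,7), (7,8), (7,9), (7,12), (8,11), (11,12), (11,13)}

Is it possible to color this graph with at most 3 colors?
A valid 3-coloring: color 1: [4, 7, 10, 11]; color 2: [5, 6, 9, 12, 13]; color 3: [8].
(χ(G) = 3 ≤ 3.)

Yes, G is 3-colorable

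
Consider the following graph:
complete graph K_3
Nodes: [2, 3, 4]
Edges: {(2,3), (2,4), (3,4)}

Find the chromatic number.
χ(G) = 3

Clique number ω(G) = 3 (lower bound: χ ≥ ω).
The clique on [2, 3, 4] has size 3, forcing χ ≥ 3, and the coloring below uses 3 colors, so χ(G) = 3.
A valid 3-coloring: color 1: [3]; color 2: [4]; color 3: [2].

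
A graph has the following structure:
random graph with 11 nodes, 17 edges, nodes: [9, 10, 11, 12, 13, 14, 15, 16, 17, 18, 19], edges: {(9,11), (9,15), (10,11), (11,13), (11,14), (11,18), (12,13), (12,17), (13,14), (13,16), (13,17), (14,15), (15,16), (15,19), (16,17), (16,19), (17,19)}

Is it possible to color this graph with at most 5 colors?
Yes, G is 5-colorable

A valid 5-coloring: color 1: [11, 15, 17]; color 2: [9, 10, 13, 18, 19]; color 3: [12, 14, 16].
(χ(G) = 3 ≤ 5.)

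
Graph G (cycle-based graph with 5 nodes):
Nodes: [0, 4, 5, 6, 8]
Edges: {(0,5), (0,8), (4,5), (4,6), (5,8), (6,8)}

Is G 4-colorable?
A valid 4-coloring: color 1: [4, 8]; color 2: [5, 6]; color 3: [0].
(χ(G) = 3 ≤ 4.)

Yes, G is 4-colorable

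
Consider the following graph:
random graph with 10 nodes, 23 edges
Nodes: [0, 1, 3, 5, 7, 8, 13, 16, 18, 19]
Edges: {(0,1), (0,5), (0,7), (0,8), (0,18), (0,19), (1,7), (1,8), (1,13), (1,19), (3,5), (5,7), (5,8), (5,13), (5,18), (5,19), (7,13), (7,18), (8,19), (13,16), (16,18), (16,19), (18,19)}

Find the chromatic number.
Clique number ω(G) = 4 (lower bound: χ ≥ ω).
The clique on [0, 1, 8, 19] has size 4, forcing χ ≥ 4, and the coloring below uses 4 colors, so χ(G) = 4.
A valid 4-coloring: color 1: [1, 5, 16]; color 2: [0, 3, 13]; color 3: [7, 19]; color 4: [8, 18].

χ(G) = 4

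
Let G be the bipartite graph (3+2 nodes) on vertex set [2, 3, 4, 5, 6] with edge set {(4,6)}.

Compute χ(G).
χ(G) = 2

Clique number ω(G) = 2 (lower bound: χ ≥ ω).
The graph is bipartite (no odd cycle), so 2 colors suffice: χ(G) = 2.
A valid 2-coloring: color 1: [2, 3, 4, 5]; color 2: [6].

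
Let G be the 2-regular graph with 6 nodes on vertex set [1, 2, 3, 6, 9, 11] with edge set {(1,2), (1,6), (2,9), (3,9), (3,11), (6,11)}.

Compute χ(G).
χ(G) = 2

Clique number ω(G) = 2 (lower bound: χ ≥ ω).
The graph is bipartite (no odd cycle), so 2 colors suffice: χ(G) = 2.
A valid 2-coloring: color 1: [2, 3, 6]; color 2: [1, 9, 11].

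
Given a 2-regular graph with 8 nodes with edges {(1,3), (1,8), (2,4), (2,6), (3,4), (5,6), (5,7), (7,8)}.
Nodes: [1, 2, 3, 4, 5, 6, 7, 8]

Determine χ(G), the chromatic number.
Clique number ω(G) = 2 (lower bound: χ ≥ ω).
The graph is bipartite (no odd cycle), so 2 colors suffice: χ(G) = 2.
A valid 2-coloring: color 1: [2, 3, 5, 8]; color 2: [1, 4, 6, 7].

χ(G) = 2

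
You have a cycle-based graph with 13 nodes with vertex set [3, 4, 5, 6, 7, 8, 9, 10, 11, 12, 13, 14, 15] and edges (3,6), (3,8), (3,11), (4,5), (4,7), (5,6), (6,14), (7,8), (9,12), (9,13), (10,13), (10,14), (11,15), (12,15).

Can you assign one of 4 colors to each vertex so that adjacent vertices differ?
A valid 4-coloring: color 1: [3, 5, 7, 9, 10, 15]; color 2: [4, 6, 8, 11, 12, 13]; color 3: [14].
(χ(G) = 3 ≤ 4.)

Yes, G is 4-colorable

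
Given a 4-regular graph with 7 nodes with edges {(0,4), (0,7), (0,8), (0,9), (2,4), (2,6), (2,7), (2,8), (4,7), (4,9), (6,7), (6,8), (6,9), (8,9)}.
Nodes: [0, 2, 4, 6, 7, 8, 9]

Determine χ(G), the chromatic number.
Clique number ω(G) = 3 (lower bound: χ ≥ ω).
Suppose a proper 3-coloring c exists. The clique [0, 4, 7] takes 3 distinct colors; by symmetry let c(0) = 1, c(4) = 2, c(7) = 3.
- Vertex 2: neighbors [4, 7] already have colors [2, 3] ⇒ c(2) = 1.
- Vertex 6: neighbors [2, 7] already have colors [1, 3] ⇒ c(6) = 2.
- Vertex 8: neighbors [0, 6] already have colors [1, 2] ⇒ c(8) = 3.
- Vertex 9: neighbors [0, 4, 8] already have colors [1, 2, 3] — all 3 colors blocked. Contradiction.
The forced assignments end in a contradiction, so G has no proper 3-coloring (χ ≥ 4).
The coloring below uses 4 colors, so χ(G) = 4.
A valid 4-coloring: color 1: [0, 6]; color 2: [7, 8]; color 3: [2, 9]; color 4: [4].

χ(G) = 4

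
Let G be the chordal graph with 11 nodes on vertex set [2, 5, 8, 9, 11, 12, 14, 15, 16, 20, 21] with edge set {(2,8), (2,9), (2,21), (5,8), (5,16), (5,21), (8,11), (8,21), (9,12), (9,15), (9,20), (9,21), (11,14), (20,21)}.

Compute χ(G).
χ(G) = 3

Clique number ω(G) = 3 (lower bound: χ ≥ ω).
The clique on [5, 8, 21] has size 3, forcing χ ≥ 3, and the coloring below uses 3 colors, so χ(G) = 3.
A valid 3-coloring: color 1: [11, 12, 15, 16, 21]; color 2: [8, 9, 14]; color 3: [2, 5, 20].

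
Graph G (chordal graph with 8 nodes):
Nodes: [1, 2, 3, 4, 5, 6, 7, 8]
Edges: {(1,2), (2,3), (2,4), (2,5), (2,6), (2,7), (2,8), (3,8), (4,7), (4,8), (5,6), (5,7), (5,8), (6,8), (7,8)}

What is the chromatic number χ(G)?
Clique number ω(G) = 4 (lower bound: χ ≥ ω).
The clique on [2, 4, 7, 8] has size 4, forcing χ ≥ 4, and the coloring below uses 4 colors, so χ(G) = 4.
A valid 4-coloring: color 1: [2]; color 2: [1, 8]; color 3: [3, 4, 5]; color 4: [6, 7].

χ(G) = 4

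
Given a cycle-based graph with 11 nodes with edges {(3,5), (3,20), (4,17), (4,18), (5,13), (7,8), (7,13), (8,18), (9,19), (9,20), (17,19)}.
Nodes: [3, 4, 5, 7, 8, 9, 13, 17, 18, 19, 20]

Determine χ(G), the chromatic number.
Clique number ω(G) = 2 (lower bound: χ ≥ ω).
Odd cycle [9, 20, 3, 5, 13, 7, 8, 18, 4, 17, 19] needs 3 colors (χ ≥ 3).
The coloring below uses 3 colors, so χ(G) = 3.
A valid 3-coloring: color 1: [3, 8, 9, 13, 17]; color 2: [5, 7, 18, 19, 20]; color 3: [4].

χ(G) = 3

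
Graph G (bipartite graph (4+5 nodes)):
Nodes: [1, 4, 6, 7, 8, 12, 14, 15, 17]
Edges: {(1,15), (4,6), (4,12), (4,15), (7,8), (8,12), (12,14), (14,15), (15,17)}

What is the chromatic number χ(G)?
Clique number ω(G) = 2 (lower bound: χ ≥ ω).
The graph is bipartite (no odd cycle), so 2 colors suffice: χ(G) = 2.
A valid 2-coloring: color 1: [6, 7, 12, 15]; color 2: [1, 4, 8, 14, 17].

χ(G) = 2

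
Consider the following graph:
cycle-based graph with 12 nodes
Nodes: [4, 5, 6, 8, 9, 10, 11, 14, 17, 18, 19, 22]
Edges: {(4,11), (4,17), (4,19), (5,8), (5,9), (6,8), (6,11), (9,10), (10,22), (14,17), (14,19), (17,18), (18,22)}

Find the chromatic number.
χ(G) = 2

Clique number ω(G) = 2 (lower bound: χ ≥ ω).
The graph is bipartite (no odd cycle), so 2 colors suffice: χ(G) = 2.
A valid 2-coloring: color 1: [4, 5, 6, 10, 14, 18]; color 2: [8, 9, 11, 17, 19, 22].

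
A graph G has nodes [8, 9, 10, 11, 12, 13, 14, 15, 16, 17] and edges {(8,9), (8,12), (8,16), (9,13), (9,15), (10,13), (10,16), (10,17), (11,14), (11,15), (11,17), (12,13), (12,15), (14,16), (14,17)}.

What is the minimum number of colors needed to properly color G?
Clique number ω(G) = 3 (lower bound: χ ≥ ω).
The clique on [11, 14, 17] has size 3, forcing χ ≥ 3, and the coloring below uses 3 colors, so χ(G) = 3.
A valid 3-coloring: color 1: [8, 10, 14, 15]; color 2: [11, 13, 16]; color 3: [9, 12, 17].

χ(G) = 3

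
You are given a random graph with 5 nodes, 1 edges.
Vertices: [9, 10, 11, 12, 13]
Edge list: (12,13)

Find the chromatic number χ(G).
Clique number ω(G) = 2 (lower bound: χ ≥ ω).
The graph is bipartite (no odd cycle), so 2 colors suffice: χ(G) = 2.
A valid 2-coloring: color 1: [9, 10, 11, 13]; color 2: [12].

χ(G) = 2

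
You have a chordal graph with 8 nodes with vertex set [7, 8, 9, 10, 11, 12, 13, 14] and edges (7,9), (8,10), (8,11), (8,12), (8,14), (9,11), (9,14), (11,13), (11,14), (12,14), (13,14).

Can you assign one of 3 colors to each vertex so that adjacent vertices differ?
A valid 3-coloring: color 1: [7, 10, 14]; color 2: [8, 9, 13]; color 3: [11, 12].
(χ(G) = 3 ≤ 3.)

Yes, G is 3-colorable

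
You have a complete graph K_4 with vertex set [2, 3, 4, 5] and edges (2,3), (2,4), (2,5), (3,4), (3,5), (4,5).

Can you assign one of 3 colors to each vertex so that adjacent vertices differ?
The clique on vertices [2, 3, 4, 5] has size 4 > 3, so it alone needs 4 colors.

No, G is not 3-colorable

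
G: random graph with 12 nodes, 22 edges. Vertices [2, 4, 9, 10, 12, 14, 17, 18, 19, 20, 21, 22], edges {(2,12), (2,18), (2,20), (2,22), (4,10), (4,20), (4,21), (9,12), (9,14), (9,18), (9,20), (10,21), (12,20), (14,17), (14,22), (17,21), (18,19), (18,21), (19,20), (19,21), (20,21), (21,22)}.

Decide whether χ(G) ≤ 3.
Yes, G is 3-colorable

A valid 3-coloring: color 1: [2, 9, 21]; color 2: [10, 14, 18, 20]; color 3: [4, 12, 17, 19, 22].
(χ(G) = 3 ≤ 3.)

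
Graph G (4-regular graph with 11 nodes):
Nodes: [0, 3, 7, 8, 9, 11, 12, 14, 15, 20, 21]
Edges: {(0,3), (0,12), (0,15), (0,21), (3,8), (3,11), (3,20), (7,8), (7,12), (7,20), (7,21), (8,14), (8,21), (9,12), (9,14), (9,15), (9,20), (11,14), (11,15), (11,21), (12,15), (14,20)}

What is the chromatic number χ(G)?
Clique number ω(G) = 3 (lower bound: χ ≥ ω).
The clique on [0, 12, 15] has size 3, forcing χ ≥ 3, and the coloring below uses 3 colors, so χ(G) = 3.
A valid 3-coloring: color 1: [0, 8, 9, 11]; color 2: [12, 20, 21]; color 3: [3, 7, 14, 15].

χ(G) = 3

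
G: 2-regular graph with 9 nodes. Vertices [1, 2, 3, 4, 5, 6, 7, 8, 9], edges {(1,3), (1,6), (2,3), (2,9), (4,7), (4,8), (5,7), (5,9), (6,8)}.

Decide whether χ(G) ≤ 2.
Odd cycle [8, 4, 7, 5, 9, 2, 3, 1, 6] needs 3 colors (χ ≥ 3).
Hence χ(G) ≥ 3 > 2, so no proper 2-coloring exists.

No, G is not 2-colorable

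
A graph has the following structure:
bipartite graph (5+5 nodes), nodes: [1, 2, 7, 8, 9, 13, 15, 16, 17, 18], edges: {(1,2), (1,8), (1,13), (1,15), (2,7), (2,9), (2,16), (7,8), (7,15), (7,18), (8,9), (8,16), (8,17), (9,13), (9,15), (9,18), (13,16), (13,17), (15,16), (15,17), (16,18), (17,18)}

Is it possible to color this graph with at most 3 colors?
A valid 3-coloring: color 1: [2, 8, 13, 15, 18]; color 2: [1, 7, 9, 16, 17].
(χ(G) = 2 ≤ 3.)

Yes, G is 3-colorable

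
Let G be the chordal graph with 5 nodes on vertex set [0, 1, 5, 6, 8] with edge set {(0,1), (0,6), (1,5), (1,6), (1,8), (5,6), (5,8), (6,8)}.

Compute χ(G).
χ(G) = 4

Clique number ω(G) = 4 (lower bound: χ ≥ ω).
The clique on [1, 5, 6, 8] has size 4, forcing χ ≥ 4, and the coloring below uses 4 colors, so χ(G) = 4.
A valid 4-coloring: color 1: [6]; color 2: [1]; color 3: [0, 8]; color 4: [5].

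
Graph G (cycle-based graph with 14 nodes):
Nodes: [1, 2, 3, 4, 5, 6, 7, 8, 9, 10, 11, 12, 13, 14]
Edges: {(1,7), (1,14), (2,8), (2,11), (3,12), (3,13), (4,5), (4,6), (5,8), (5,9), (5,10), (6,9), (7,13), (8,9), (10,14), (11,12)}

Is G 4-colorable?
Yes, G is 4-colorable

A valid 4-coloring: color 1: [3, 5, 6, 7, 11, 14]; color 2: [1, 2, 4, 9, 10, 12, 13]; color 3: [8].
(χ(G) = 3 ≤ 4.)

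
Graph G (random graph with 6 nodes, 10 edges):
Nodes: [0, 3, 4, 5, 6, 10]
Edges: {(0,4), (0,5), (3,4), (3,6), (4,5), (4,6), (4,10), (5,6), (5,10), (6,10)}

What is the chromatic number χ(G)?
χ(G) = 4

Clique number ω(G) = 4 (lower bound: χ ≥ ω).
The clique on [4, 5, 6, 10] has size 4, forcing χ ≥ 4, and the coloring below uses 4 colors, so χ(G) = 4.
A valid 4-coloring: color 1: [4]; color 2: [3, 5]; color 3: [0, 6]; color 4: [10].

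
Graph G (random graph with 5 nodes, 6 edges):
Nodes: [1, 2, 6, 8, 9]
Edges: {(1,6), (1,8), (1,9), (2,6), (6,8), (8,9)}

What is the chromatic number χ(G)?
χ(G) = 3

Clique number ω(G) = 3 (lower bound: χ ≥ ω).
The clique on [1, 8, 9] has size 3, forcing χ ≥ 3, and the coloring below uses 3 colors, so χ(G) = 3.
A valid 3-coloring: color 1: [6, 9]; color 2: [2, 8]; color 3: [1].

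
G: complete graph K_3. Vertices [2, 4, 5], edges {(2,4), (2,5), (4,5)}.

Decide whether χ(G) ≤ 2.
The clique on vertices [2, 4, 5] has size 3 > 2, so it alone needs 3 colors.

No, G is not 2-colorable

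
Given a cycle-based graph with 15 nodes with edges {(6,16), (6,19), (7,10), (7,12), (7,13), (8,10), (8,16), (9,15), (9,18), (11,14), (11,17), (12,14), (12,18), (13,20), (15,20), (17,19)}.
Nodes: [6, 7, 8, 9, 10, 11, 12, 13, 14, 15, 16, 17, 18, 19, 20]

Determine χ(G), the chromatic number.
Clique number ω(G) = 2 (lower bound: χ ≥ ω).
Odd cycle [13, 20, 15, 9, 18, 12, 7] needs 3 colors (χ ≥ 3).
The coloring below uses 3 colors, so χ(G) = 3.
A valid 3-coloring: color 1: [6, 7, 8, 9, 14, 17, 20]; color 2: [10, 11, 12, 13, 15, 16, 19]; color 3: [18].

χ(G) = 3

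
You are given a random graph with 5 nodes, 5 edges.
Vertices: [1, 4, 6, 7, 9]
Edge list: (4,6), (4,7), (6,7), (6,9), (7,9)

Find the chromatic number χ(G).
Clique number ω(G) = 3 (lower bound: χ ≥ ω).
The clique on [6, 7, 9] has size 3, forcing χ ≥ 3, and the coloring below uses 3 colors, so χ(G) = 3.
A valid 3-coloring: color 1: [1, 6]; color 2: [7]; color 3: [4, 9].

χ(G) = 3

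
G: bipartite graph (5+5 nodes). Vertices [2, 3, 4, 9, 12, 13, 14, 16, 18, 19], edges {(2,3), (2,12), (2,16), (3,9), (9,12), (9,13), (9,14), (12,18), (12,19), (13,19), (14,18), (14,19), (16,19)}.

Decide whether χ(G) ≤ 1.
Edge (2,16) forces its endpoints to differ, so 1 color is not enough.

No, G is not 1-colorable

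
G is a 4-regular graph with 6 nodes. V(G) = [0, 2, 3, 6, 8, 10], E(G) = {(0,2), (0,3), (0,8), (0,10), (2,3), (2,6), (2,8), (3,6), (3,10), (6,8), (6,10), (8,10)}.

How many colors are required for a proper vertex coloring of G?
Clique number ω(G) = 3 (lower bound: χ ≥ ω).
The clique on [0, 8, 10] has size 3, forcing χ ≥ 3, and the coloring below uses 3 colors, so χ(G) = 3.
A valid 3-coloring: color 1: [0, 6]; color 2: [3, 8]; color 3: [2, 10].

χ(G) = 3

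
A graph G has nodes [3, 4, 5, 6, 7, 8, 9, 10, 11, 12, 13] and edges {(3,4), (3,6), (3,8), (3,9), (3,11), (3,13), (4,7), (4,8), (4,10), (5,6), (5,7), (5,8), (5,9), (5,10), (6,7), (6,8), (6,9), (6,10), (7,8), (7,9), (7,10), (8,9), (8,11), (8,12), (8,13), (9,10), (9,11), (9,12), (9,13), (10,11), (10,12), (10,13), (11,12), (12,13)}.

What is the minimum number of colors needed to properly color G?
Clique number ω(G) = 5 (lower bound: χ ≥ ω).
The clique on [5, 6, 7, 8, 9] has size 5, forcing χ ≥ 5, and the coloring below uses 5 colors, so χ(G) = 5.
A valid 5-coloring: color 1: [4, 9]; color 2: [8, 10]; color 3: [3, 7, 12]; color 4: [6, 11, 13]; color 5: [5].

χ(G) = 5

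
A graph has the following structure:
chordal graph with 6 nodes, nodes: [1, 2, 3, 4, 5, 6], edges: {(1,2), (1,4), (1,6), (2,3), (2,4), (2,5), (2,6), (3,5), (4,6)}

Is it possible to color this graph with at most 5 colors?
A valid 5-coloring: color 1: [2]; color 2: [3, 4]; color 3: [1, 5]; color 4: [6].
(χ(G) = 4 ≤ 5.)

Yes, G is 5-colorable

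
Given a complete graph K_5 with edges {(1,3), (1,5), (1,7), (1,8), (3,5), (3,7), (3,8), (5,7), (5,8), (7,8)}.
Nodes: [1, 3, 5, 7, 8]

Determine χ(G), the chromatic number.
Clique number ω(G) = 5 (lower bound: χ ≥ ω).
The clique on [1, 3, 5, 7, 8] has size 5, forcing χ ≥ 5, and the coloring below uses 5 colors, so χ(G) = 5.
A valid 5-coloring: color 1: [3]; color 2: [7]; color 3: [1]; color 4: [5]; color 5: [8].

χ(G) = 5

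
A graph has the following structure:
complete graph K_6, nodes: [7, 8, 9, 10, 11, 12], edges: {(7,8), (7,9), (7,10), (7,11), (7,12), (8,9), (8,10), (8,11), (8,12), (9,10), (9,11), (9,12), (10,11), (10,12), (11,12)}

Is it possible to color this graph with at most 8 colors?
Yes, G is 8-colorable

A valid 8-coloring: color 1: [8]; color 2: [10]; color 3: [9]; color 4: [12]; color 5: [7]; color 6: [11].
(χ(G) = 6 ≤ 8.)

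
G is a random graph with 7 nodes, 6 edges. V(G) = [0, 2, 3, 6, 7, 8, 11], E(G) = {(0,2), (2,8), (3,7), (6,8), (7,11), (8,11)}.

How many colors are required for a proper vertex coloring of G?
Clique number ω(G) = 2 (lower bound: χ ≥ ω).
The graph is bipartite (no odd cycle), so 2 colors suffice: χ(G) = 2.
A valid 2-coloring: color 1: [0, 7, 8]; color 2: [2, 3, 6, 11].

χ(G) = 2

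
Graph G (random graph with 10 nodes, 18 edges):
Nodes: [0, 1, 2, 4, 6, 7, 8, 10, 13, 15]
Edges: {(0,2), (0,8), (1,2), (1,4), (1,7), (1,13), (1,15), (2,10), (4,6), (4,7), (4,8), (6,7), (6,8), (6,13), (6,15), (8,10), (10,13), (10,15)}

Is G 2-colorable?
No, G is not 2-colorable

The clique on vertices [1, 4, 7] has size 3 > 2, so it alone needs 3 colors.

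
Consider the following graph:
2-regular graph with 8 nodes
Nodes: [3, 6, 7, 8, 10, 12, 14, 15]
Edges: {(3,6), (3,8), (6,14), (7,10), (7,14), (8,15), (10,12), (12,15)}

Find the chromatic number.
Clique number ω(G) = 2 (lower bound: χ ≥ ω).
The graph is bipartite (no odd cycle), so 2 colors suffice: χ(G) = 2.
A valid 2-coloring: color 1: [3, 10, 14, 15]; color 2: [6, 7, 8, 12].

χ(G) = 2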